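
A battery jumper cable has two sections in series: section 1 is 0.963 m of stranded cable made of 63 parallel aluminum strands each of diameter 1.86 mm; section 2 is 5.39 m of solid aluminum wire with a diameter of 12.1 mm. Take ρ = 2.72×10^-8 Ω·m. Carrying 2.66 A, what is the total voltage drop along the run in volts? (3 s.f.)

Section 1: A_strand = π(9.3000e-04)² = 2.717e-06 m²; R₁ = ρL/(N·A_s) = (2.72×10^-8)(0.963)/(63×2.717e-06) = 1.530×10^-4 Ω
Section 2: A = π(d/2)² = π(6.0500e-03 m)² = 1.150e-04 m²
R₂ = (2.72×10^-8)(5.39)/(1.150e-04) = 0.001275 Ω
R = R₁ + R₂ = 0.001428 Ω
V = IR = 2.66 × 0.001428 = 0.00380 V

0.00380 V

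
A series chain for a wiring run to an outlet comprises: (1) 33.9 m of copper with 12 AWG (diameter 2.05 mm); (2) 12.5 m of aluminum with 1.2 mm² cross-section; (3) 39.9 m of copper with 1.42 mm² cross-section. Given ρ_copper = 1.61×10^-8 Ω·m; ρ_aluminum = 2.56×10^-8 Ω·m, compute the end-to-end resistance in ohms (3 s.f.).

0.884 Ω

Seg 1: A = π(2.05/2 mm)² = π(1.0250e-03 m)² = 3.301e-06 m²
R_1 = (1.61×10^-8)(33.9)/(3.301e-06) = 0.1654 Ω
Seg 2: A = 1.2 mm² = 1.200e-06 m²
R_2 = (2.56×10^-8)(12.5)/(1.200e-06) = 0.2667 Ω
Seg 3: A = 1.42 mm² = 1.420e-06 m²
R_3 = (1.61×10^-8)(39.9)/(1.420e-06) = 0.4524 Ω
R_total = R_1 + R_2 + R_3 = 0.884 Ω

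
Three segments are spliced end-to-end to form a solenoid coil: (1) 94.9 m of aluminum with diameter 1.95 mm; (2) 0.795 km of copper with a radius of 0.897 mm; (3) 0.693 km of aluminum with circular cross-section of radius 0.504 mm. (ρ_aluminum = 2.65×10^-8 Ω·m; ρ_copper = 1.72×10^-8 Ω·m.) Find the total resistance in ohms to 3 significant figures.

29.3 Ω

Seg 1: A = π(d/2)² = π(9.7500e-04 m)² = 2.986e-06 m²
R_1 = (2.65×10^-8)(94.9)/(2.986e-06) = 0.8421 Ω
Seg 2: A = πr² = π(8.9700e-04 m)² = 2.528e-06 m²
R_2 = (1.72×10^-8)(795)/(2.528e-06) = 5.41 Ω
Seg 3: A = πr² = π(5.0400e-04 m)² = 7.980e-07 m²
R_3 = (2.65×10^-8)(693)/(7.980e-07) = 23.01 Ω
R_total = R_1 + R_2 + R_3 = 29.3 Ω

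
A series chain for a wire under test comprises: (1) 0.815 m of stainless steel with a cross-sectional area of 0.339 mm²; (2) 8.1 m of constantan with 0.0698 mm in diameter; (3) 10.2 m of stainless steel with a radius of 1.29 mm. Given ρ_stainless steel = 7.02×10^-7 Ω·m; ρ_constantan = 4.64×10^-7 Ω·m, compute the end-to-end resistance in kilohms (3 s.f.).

Seg 1: A = 0.339 mm² = 3.390e-07 m²
R_1 = (7.02×10^-7)(0.815)/(3.390e-07) = 1.688 Ω
Seg 2: A = π(d/2)² = π(3.4900e-05 m)² = 3.826e-09 m²
R_2 = (4.64×10^-7)(8.1)/(3.826e-09) = 982.2 Ω
Seg 3: A = πr² = π(1.2900e-03 m)² = 5.228e-06 m²
R_3 = (7.02×10^-7)(10.2)/(5.228e-06) = 1.37 Ω
R_total = R_1 + R_2 + R_3 = 0.985 kΩ

0.985 kΩ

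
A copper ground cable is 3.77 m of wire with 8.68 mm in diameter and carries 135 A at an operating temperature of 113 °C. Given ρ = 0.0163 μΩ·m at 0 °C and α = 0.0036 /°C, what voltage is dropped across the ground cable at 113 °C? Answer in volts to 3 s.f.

ρ = 0.0163 μΩ·m = 1.63×10^-8 Ω·m
A = π(d/2)² = π(4.3400e-03 m)² = 5.917e-05 m²
R₍0₎ = ρL/A = (1.63×10^-8)(3.77)/(5.917e-05) = 0.001038 Ω
R₍113₎ = R₍0₎(1 + αΔT) = 0.001038 × (1 + 0.0036×113) = 0.001461 Ω
V = IR = 135 × 0.001461 = 0.197 V

0.197 V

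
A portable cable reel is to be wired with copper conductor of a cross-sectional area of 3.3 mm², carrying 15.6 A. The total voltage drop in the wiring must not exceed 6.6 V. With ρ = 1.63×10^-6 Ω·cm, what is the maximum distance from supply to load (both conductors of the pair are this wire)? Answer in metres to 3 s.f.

42.8 m

ρ = 1.63×10^-6 Ω·cm = 1.63×10^-8 Ω·m
A = 3.3 mm² = 3.300e-06 m²
L_max = V_max·A/(2·ρI) = (6.6)(3.300e-06)/(2×1.63×10^-8×15.6) = 42.8 m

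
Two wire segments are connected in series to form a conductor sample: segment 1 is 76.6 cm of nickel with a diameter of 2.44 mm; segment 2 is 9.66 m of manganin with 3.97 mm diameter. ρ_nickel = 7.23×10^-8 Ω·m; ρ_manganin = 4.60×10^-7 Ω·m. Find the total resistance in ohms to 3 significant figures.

Segment 1: A = π(d/2)² = π(1.2200e-03 m)² = 4.676e-06 m²
R₁ = ρL/A = (7.23×10^-8)(0.766)/(4.676e-06) = 0.01184 Ω
Segment 2: A = π(d/2)² = π(1.9850e-03 m)² = 1.238e-05 m²
R₂ = (4.60×10^-7)(9.66)/(1.238e-05) = 0.359 Ω
R = R₁ + R₂ = 0.371 Ω

0.371 Ω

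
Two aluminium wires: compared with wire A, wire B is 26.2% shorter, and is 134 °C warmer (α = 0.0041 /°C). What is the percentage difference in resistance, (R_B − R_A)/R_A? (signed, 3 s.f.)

14.3%

R ∝ ρL/d² with ρ ∝ (1+αΔT), so R_B/R_A = (1 − 26.2/100) × (1 + 0.0041×134)
= 0.738 × 1.549 = 1.143
(R_B − R_A)/R_A = 1.143 − 1 = 14.3%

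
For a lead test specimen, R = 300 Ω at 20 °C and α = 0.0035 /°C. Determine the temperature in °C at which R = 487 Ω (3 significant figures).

198 °C

R = R₀(1 + α(T − T₀)) ⇒ T = T₀ + (R/R₀ − 1)/α
T = 20 + (487/300 − 1)/0.0035 = 20 + (0.6233)/0.0035 = 198 °C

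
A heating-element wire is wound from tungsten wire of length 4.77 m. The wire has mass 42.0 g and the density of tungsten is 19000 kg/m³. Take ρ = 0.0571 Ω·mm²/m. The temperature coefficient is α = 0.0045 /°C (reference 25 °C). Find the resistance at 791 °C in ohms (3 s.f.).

2.61 Ω

ρ = 0.0571 Ω·mm²/m = 5.71×10^-8 Ω·m
A = m/(density·L) = 0.042/(19000×4.77) = 4.6342e-07 m²
R = ρL/A = (5.71×10^-8)(4.77)/(4.6342e-07) = 0.5877 Ω
R(791 °C) = 0.5877 × (1 + 0.0045×766) = 2.61 Ω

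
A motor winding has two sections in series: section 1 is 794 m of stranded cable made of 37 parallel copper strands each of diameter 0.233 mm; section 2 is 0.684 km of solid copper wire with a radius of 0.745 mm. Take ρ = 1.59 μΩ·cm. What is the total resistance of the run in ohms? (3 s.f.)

ρ = 1.59 μΩ·cm = 1.59×10^-8 Ω·m
Section 1: A_strand = π(1.1650e-04)² = 4.264e-08 m²; R₁ = ρL/(N·A_s) = (1.59×10^-8)(794)/(37×4.264e-08) = 8.002 Ω
Section 2: A = πr² = π(7.4500e-04 m)² = 1.744e-06 m²
R₂ = (1.59×10^-8)(684)/(1.744e-06) = 6.237 Ω
R = R₁ + R₂ = 14.2 Ω

14.2 Ω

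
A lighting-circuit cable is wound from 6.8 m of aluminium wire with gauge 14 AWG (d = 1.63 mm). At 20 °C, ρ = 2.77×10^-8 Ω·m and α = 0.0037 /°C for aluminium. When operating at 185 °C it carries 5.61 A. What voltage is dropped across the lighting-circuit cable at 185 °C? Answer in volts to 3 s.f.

A = π(1.63/2 mm)² = π(8.1500e-04 m)² = 2.087e-06 m²
R₍20₎ = ρL/A = (2.77×10^-8)(6.8)/(2.087e-06) = 0.09027 Ω
R₍185₎ = R₍20₎(1 + αΔT) = 0.09027 × (1 + 0.0037×165) = 0.1454 Ω
V = IR = 5.61 × 0.1454 = 0.816 V

0.816 V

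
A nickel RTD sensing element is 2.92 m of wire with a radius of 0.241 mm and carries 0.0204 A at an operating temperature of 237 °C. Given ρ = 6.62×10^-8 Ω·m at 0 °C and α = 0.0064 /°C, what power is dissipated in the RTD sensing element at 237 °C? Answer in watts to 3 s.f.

A = πr² = π(2.4100e-04 m)² = 1.825e-07 m²
R₍0₎ = ρL/A = (6.62×10^-8)(2.92)/(1.825e-07) = 1.059 Ω
R₍237₎ = R₍0₎(1 + αΔT) = 1.059 × (1 + 0.0064×237) = 2.666 Ω
P = I²R = (0.0204)² × 2.666 = 0.00111 W

0.00111 W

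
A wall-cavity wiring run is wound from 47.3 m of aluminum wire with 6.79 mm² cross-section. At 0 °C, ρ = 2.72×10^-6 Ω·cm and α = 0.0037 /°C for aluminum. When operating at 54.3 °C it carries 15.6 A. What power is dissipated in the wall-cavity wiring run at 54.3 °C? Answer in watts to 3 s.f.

ρ = 2.72×10^-6 Ω·cm = 2.72×10^-8 Ω·m
A = 6.79 mm² = 6.790e-06 m²
R₍0₎ = ρL/A = (2.72×10^-8)(47.3)/(6.790e-06) = 0.1895 Ω
R₍54.3₎ = R₍0₎(1 + αΔT) = 0.1895 × (1 + 0.0037×54.3) = 0.2275 Ω
P = I²R = (15.6)² × 0.2275 = 55.4 W

55.4 W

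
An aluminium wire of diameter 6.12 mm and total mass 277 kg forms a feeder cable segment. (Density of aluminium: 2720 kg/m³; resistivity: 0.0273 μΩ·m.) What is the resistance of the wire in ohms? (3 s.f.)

ρ = 0.0273 μΩ·m = 2.73×10^-8 Ω·m
A = π(d/2)² = π(3.0600e-03 m)² = 2.9417e-05 m²
L = m/(density·A) = 277/(2720×2.9417e-05) = 3462 m
R = ρL/A = (2.73×10^-8)(3462)/(2.9417e-05) = 3.21 Ω

3.21 Ω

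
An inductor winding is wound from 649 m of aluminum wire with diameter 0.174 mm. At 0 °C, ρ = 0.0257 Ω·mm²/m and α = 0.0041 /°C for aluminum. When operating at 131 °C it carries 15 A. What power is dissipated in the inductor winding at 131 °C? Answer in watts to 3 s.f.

ρ = 0.0257 Ω·mm²/m = 2.57×10^-8 Ω·m
A = π(d/2)² = π(8.7000e-05 m)² = 2.378e-08 m²
R₍0₎ = ρL/A = (2.57×10^-8)(649)/(2.378e-08) = 701.4 Ω
R₍131₎ = R₍0₎(1 + αΔT) = 701.4 × (1 + 0.0041×131) = 1078 Ω
P = I²R = (15)² × 1078 = 2.43×10^5 W

2.43×10^5 W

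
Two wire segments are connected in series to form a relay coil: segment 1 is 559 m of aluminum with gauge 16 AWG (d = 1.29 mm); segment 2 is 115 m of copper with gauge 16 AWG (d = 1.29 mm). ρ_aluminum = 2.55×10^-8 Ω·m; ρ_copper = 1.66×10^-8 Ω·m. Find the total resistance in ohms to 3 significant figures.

12.4 Ω

Segment 1: A = π(1.29/2 mm)² = π(6.4500e-04 m)² = 1.307e-06 m²
R₁ = ρL/A = (2.55×10^-8)(559)/(1.307e-06) = 10.91 Ω
R₂ = (1.66×10^-8)(115)/(1.307e-06) = 1.461 Ω
R = R₁ + R₂ = 12.4 Ω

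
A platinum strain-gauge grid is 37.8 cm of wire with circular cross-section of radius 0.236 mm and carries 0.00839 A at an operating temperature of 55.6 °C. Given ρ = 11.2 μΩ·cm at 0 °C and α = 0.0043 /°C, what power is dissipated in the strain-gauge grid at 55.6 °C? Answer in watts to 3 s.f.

2.11×10^-5 W

ρ = 11.2 μΩ·cm = 1.12×10^-7 Ω·m
A = πr² = π(2.3600e-04 m)² = 1.750e-07 m²
R₍0₎ = ρL/A = (1.12×10^-7)(0.378)/(1.750e-07) = 0.242 Ω
R₍55.6₎ = R₍0₎(1 + αΔT) = 0.242 × (1 + 0.0043×55.6) = 0.2998 Ω
P = I²R = (0.00839)² × 0.2998 = 2.11×10^-5 W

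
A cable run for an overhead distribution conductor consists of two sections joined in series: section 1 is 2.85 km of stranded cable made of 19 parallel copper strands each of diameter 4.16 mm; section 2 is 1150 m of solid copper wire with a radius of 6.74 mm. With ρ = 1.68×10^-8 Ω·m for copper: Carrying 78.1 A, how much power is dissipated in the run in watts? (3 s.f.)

1960 W

Section 1: A_strand = π(2.0800e-03)² = 1.359e-05 m²; R₁ = ρL/(N·A_s) = (1.68×10^-8)(2850)/(19×1.359e-05) = 0.1854 Ω
Section 2: A = πr² = π(6.7400e-03 m)² = 1.427e-04 m²
R₂ = (1.68×10^-8)(1150)/(1.427e-04) = 0.1354 Ω
R = R₁ + R₂ = 0.3208 Ω
P = I²R = (78.1)² × 0.3208 = 1960 W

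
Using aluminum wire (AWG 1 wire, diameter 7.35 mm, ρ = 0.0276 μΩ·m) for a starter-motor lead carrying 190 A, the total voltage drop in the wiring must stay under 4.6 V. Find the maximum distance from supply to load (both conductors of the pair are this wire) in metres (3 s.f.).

18.6 m

ρ = 0.0276 μΩ·m = 2.76×10^-8 Ω·m
A = π(7.35/2 mm)² = π(3.6750e-03 m)² = 4.243e-05 m²
L_max = V_max·A/(2·ρI) = (4.6)(4.243e-05)/(2×2.76×10^-8×190) = 18.6 m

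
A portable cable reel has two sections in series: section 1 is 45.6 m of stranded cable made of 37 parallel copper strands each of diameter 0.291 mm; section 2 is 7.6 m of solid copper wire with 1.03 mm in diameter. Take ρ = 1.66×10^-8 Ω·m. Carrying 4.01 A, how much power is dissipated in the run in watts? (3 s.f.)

Section 1: A_strand = π(1.4550e-04)² = 6.651e-08 m²; R₁ = ρL/(N·A_s) = (1.66×10^-8)(45.6)/(37×6.651e-08) = 0.3076 Ω
Section 2: A = π(d/2)² = π(5.1500e-04 m)² = 8.332e-07 m²
R₂ = (1.66×10^-8)(7.6)/(8.332e-07) = 0.1514 Ω
R = R₁ + R₂ = 0.459 Ω
P = I²R = (4.01)² × 0.459 = 7.38 W

7.38 W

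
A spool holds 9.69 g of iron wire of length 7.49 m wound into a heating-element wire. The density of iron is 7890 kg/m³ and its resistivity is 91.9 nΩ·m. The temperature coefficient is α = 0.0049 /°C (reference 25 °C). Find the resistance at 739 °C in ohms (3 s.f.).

18.9 Ω

ρ = 91.9 nΩ·m = 9.19×10^-8 Ω·m
A = m/(density·L) = 0.00969/(7890×7.49) = 1.6397e-07 m²
R = ρL/A = (9.19×10^-8)(7.49)/(1.6397e-07) = 4.198 Ω
R(739 °C) = 4.198 × (1 + 0.0049×714) = 18.9 Ω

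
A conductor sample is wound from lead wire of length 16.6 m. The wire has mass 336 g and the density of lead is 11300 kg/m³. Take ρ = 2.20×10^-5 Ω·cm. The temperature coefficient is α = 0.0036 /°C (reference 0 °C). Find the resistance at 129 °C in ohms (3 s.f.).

ρ = 2.20×10^-5 Ω·cm = 2.20×10^-7 Ω·m
A = m/(density·L) = 0.336/(11300×16.6) = 1.7912e-06 m²
R = ρL/A = (2.20×10^-7)(16.6)/(1.7912e-06) = 2.039 Ω
R(129 °C) = 2.039 × (1 + 0.0036×129) = 2.99 Ω

2.99 Ω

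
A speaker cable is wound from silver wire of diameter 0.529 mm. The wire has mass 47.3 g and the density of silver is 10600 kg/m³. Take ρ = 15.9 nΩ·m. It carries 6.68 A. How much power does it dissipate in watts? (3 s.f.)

65.5 W

ρ = 15.9 nΩ·m = 1.59×10^-8 Ω·m
A = π(d/2)² = π(2.6450e-04 m)² = 2.1979e-07 m²
L = m/(density·A) = 0.0473/(10600×2.1979e-07) = 20.3 m
R = ρL/A = (1.59×10^-8)(20.3)/(2.1979e-07) = 1.469 Ω
P = I²R = (6.68)² × 1.469 = 65.5 W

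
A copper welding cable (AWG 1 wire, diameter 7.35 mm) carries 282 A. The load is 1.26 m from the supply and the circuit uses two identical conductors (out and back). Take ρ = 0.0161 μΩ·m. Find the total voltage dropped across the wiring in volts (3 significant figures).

0.270 V

ρ = 0.0161 μΩ·m = 1.61×10^-8 Ω·m
A = π(7.35/2 mm)² = π(3.6750e-03 m)² = 4.243e-05 m²
Total conductor length (both ways) L = 2 × 1.26 = 2.52 m
R = ρL/A = (1.61×10^-8)(2.52)/(4.243e-05) = 9.562×10^-4 Ω
V = IR = 282 × 9.562×10^-4 = 0.270 V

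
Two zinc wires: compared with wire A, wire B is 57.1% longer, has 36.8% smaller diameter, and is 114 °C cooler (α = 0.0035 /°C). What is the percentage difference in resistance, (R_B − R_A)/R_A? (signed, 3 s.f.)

R ∝ ρL/d² with ρ ∝ (1+αΔT), so R_B/R_A = (1 + 57.1/100) × (1 − 36.8/100)⁻² × (1 − 0.0035×114)
= 1.571 × 2.504 × 0.601 = 2.364
(R_B − R_A)/R_A = 2.364 − 1 = 136%

136%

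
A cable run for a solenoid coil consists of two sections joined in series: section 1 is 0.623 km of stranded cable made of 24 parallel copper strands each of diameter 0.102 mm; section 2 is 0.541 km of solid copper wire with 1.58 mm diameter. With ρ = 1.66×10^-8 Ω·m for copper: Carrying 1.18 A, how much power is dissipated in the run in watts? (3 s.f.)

79.8 W

Section 1: A_strand = π(5.1000e-05)² = 8.171e-09 m²; R₁ = ρL/(N·A_s) = (1.66×10^-8)(623)/(24×8.171e-09) = 52.73 Ω
Section 2: A = π(d/2)² = π(7.9000e-04 m)² = 1.961e-06 m²
R₂ = (1.66×10^-8)(541)/(1.961e-06) = 4.58 Ω
R = R₁ + R₂ = 57.31 Ω
P = I²R = (1.18)² × 57.31 = 79.8 W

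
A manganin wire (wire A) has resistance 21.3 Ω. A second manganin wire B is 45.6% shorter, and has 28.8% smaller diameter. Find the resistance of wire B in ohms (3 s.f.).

R ∝ L/d², so R_B/R_A = (1 − 45.6/100) × (1 − 28.8/100)⁻²
= 0.544 × 1.973 = 1.073
R_B = 1.073 × 21.3 = 22.9 Ω

22.9 Ω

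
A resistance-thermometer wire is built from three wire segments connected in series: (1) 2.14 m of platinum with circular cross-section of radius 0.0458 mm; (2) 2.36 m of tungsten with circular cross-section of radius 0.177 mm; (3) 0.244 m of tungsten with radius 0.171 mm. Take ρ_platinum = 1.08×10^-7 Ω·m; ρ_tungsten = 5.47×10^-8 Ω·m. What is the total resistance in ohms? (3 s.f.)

Seg 1: A = πr² = π(4.5800e-05 m)² = 6.590e-09 m²
R_1 = (1.08×10^-7)(2.14)/(6.590e-09) = 35.07 Ω
Seg 2: A = πr² = π(1.7700e-04 m)² = 9.842e-08 m²
R_2 = (5.47×10^-8)(2.36)/(9.842e-08) = 1.312 Ω
Seg 3: A = πr² = π(1.7100e-04 m)² = 9.186e-08 m²
R_3 = (5.47×10^-8)(0.244)/(9.186e-08) = 0.1453 Ω
R_total = R_1 + R_2 + R_3 = 36.5 Ω

36.5 Ω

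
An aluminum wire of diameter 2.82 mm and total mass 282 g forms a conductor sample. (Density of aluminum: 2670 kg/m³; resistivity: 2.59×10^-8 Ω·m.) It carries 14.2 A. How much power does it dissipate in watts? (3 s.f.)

A = π(d/2)² = π(1.4100e-03 m)² = 6.2458e-06 m²
L = m/(density·A) = 0.282/(2670×6.2458e-06) = 16.91 m
R = ρL/A = (2.59×10^-8)(16.91)/(6.2458e-06) = 0.07012 Ω
P = I²R = (14.2)² × 0.07012 = 14.1 W

14.1 W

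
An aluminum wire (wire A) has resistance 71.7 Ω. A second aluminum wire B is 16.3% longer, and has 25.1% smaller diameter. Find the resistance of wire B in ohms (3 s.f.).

149 Ω

R ∝ L/d², so R_B/R_A = (1 + 16.3/100) × (1 − 25.1/100)⁻²
= 1.163 × 1.782 = 2.073
R_B = 2.073 × 71.7 = 149 Ω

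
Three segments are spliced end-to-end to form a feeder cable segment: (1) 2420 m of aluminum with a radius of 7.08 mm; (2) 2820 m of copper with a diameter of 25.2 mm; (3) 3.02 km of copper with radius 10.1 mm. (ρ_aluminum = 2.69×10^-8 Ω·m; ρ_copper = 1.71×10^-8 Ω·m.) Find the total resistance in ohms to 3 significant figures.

Seg 1: A = πr² = π(7.0800e-03 m)² = 1.575e-04 m²
R_1 = (2.69×10^-8)(2420)/(1.575e-04) = 0.4134 Ω
Seg 2: A = π(d/2)² = π(1.2600e-02 m)² = 4.988e-04 m²
R_2 = (1.71×10^-8)(2820)/(4.988e-04) = 0.09668 Ω
Seg 3: A = πr² = π(1.0100e-02 m)² = 3.205e-04 m²
R_3 = (1.71×10^-8)(3020)/(3.205e-04) = 0.1611 Ω
R_total = R_1 + R_2 + R_3 = 0.671 Ω

0.671 Ω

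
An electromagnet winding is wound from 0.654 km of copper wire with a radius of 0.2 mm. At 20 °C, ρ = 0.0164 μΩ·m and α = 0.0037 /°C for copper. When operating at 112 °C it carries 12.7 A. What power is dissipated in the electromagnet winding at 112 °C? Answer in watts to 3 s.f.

ρ = 0.0164 μΩ·m = 1.64×10^-8 Ω·m
A = πr² = π(2.0000e-04 m)² = 1.257e-07 m²
R₍20₎ = ρL/A = (1.64×10^-8)(654)/(1.257e-07) = 85.35 Ω
R₍112₎ = R₍20₎(1 + αΔT) = 85.35 × (1 + 0.0037×92) = 114.4 Ω
P = I²R = (12.7)² × 114.4 = 18500 W

18500 W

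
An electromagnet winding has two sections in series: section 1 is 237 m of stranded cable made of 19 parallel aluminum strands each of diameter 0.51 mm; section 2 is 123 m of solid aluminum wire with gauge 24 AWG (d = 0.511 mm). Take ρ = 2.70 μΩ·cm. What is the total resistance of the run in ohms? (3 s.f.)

ρ = 2.70 μΩ·cm = 2.70×10^-8 Ω·m
Section 1: A_strand = π(2.5500e-04)² = 2.043e-07 m²; R₁ = ρL/(N·A_s) = (2.70×10^-8)(237)/(19×2.043e-07) = 1.649 Ω
Section 2: A = π(0.511/2 mm)² = π(2.5550e-04 m)² = 2.051e-07 m²
R₂ = (2.70×10^-8)(123)/(2.051e-07) = 16.19 Ω
R = R₁ + R₂ = 17.8 Ω

17.8 Ω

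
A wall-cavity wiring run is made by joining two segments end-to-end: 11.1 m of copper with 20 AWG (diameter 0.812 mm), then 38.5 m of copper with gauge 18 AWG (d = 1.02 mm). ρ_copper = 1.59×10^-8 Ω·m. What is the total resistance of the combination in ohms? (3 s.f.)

1.09 Ω

Segment 1: A = π(0.812/2 mm)² = π(4.0600e-04 m)² = 5.178e-07 m²
R₁ = ρL/A = (1.59×10^-8)(11.1)/(5.178e-07) = 0.3408 Ω
Segment 2: A = π(1.02/2 mm)² = π(5.1000e-04 m)² = 8.171e-07 m²
R₂ = (1.59×10^-8)(38.5)/(8.171e-07) = 0.7491 Ω
R = R₁ + R₂ = 1.09 Ω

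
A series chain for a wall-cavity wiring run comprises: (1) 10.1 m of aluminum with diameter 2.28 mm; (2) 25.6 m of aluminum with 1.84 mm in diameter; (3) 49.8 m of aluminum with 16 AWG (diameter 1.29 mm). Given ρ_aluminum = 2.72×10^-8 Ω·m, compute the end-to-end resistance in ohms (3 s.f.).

Seg 1: A = π(d/2)² = π(1.1400e-03 m)² = 4.083e-06 m²
R_1 = (2.72×10^-8)(10.1)/(4.083e-06) = 0.06729 Ω
Seg 2: A = π(d/2)² = π(9.2000e-04 m)² = 2.659e-06 m²
R_2 = (2.72×10^-8)(25.6)/(2.659e-06) = 0.2619 Ω
Seg 3: A = π(1.29/2 mm)² = π(6.4500e-04 m)² = 1.307e-06 m²
R_3 = (2.72×10^-8)(49.8)/(1.307e-06) = 1.036 Ω
R_total = R_1 + R_2 + R_3 = 1.37 Ω

1.37 Ω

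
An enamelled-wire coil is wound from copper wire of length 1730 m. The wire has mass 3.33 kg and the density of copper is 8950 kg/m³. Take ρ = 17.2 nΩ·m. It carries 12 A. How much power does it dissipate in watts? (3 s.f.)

19900 W

ρ = 17.2 nΩ·m = 1.72×10^-8 Ω·m
A = m/(density·L) = 3.33/(8950×1730) = 2.1507e-07 m²
R = ρL/A = (1.72×10^-8)(1730)/(2.1507e-07) = 138.4 Ω
P = I²R = (12)² × 138.4 = 19900 W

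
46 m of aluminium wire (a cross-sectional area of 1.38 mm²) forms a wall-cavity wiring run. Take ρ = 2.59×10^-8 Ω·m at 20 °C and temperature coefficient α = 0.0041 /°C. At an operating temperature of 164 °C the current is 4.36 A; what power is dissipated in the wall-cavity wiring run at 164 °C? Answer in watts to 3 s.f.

26.1 W

A = 1.38 mm² = 1.380e-06 m²
R₍20₎ = ρL/A = (2.59×10^-8)(46)/(1.380e-06) = 0.8633 Ω
R₍164₎ = R₍20₎(1 + αΔT) = 0.8633 × (1 + 0.0041×144) = 1.373 Ω
P = I²R = (4.36)² × 1.373 = 26.1 W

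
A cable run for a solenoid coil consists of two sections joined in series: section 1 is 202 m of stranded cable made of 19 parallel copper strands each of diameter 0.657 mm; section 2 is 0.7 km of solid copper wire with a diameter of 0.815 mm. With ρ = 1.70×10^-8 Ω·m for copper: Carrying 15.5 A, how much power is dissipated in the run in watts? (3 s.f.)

Section 1: A_strand = π(3.2850e-04)² = 3.390e-07 m²; R₁ = ρL/(N·A_s) = (1.70×10^-8)(202)/(19×3.390e-07) = 0.5331 Ω
Section 2: A = π(d/2)² = π(4.0750e-04 m)² = 5.217e-07 m²
R₂ = (1.70×10^-8)(700)/(5.217e-07) = 22.81 Ω
R = R₁ + R₂ = 23.34 Ω
P = I²R = (15.5)² × 23.34 = 5610 W

5610 W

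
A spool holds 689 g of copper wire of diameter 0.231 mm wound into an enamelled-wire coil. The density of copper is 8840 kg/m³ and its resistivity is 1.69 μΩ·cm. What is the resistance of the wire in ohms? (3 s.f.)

ρ = 1.69 μΩ·cm = 1.69×10^-8 Ω·m
A = π(d/2)² = π(1.1550e-04 m)² = 4.1910e-08 m²
L = m/(density·A) = 0.689/(8840×4.1910e-08) = 1860 m
R = ρL/A = (1.69×10^-8)(1860)/(4.1910e-08) = 750 Ω

750 Ω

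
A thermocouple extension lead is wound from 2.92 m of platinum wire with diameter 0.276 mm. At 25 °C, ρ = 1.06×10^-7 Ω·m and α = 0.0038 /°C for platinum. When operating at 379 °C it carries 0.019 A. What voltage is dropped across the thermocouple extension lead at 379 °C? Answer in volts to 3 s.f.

A = π(d/2)² = π(1.3800e-04 m)² = 5.983e-08 m²
R₍25₎ = ρL/A = (1.06×10^-7)(2.92)/(5.983e-08) = 5.173 Ω
R₍379₎ = R₍25₎(1 + αΔT) = 5.173 × (1 + 0.0038×354) = 12.13 Ω
V = IR = 0.019 × 12.13 = 0.231 V

0.231 V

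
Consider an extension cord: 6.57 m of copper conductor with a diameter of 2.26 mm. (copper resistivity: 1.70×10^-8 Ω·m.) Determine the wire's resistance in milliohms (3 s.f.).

27.8 mΩ

A = π(d/2)² = π(1.1300e-03 m)² = 4.011e-06 m²
R = ρL/A = (1.70×10^-8)(6.57 m)/(4.011e-06 m²) = 27.8 mΩ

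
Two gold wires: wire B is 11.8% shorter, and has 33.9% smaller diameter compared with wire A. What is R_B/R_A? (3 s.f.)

2.02

R ∝ L/d², so R_B/R_A = (1 − 11.8/100) × (1 − 33.9/100)⁻²
= 0.882 × 2.289 = 2.02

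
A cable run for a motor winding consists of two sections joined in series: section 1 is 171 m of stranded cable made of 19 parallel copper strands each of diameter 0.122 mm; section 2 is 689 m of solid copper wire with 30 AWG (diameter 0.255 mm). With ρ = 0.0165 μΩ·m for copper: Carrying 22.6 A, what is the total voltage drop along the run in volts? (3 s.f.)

5320 V

ρ = 0.0165 μΩ·m = 1.65×10^-8 Ω·m
Section 1: A_strand = π(6.1000e-05)² = 1.169e-08 m²; R₁ = ρL/(N·A_s) = (1.65×10^-8)(171)/(19×1.169e-08) = 12.7 Ω
Section 2: A = π(0.255/2 mm)² = π(1.2750e-04 m)² = 5.107e-08 m²
R₂ = (1.65×10^-8)(689)/(5.107e-08) = 222.6 Ω
R = R₁ + R₂ = 235.3 Ω
V = IR = 22.6 × 235.3 = 5320 V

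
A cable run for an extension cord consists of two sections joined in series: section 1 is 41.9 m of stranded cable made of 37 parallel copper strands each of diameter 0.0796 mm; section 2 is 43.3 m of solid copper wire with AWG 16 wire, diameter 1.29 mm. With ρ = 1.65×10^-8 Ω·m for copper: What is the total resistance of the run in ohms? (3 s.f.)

4.30 Ω

Section 1: A_strand = π(3.9800e-05)² = 4.976e-09 m²; R₁ = ρL/(N·A_s) = (1.65×10^-8)(41.9)/(37×4.976e-09) = 3.755 Ω
Section 2: A = π(1.29/2 mm)² = π(6.4500e-04 m)² = 1.307e-06 m²
R₂ = (1.65×10^-8)(43.3)/(1.307e-06) = 0.5466 Ω
R = R₁ + R₂ = 4.30 Ω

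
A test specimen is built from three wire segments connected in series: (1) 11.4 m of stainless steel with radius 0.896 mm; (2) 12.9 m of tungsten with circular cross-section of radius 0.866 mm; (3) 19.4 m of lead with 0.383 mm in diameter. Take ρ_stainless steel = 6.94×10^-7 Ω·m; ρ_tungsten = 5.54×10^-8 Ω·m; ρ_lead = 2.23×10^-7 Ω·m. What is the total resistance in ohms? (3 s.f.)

41.0 Ω

Seg 1: A = πr² = π(8.9600e-04 m)² = 2.522e-06 m²
R_1 = (6.94×10^-7)(11.4)/(2.522e-06) = 3.137 Ω
Seg 2: A = πr² = π(8.6600e-04 m)² = 2.356e-06 m²
R_2 = (5.54×10^-8)(12.9)/(2.356e-06) = 0.3033 Ω
Seg 3: A = π(d/2)² = π(1.9150e-04 m)² = 1.152e-07 m²
R_3 = (2.23×10^-7)(19.4)/(1.152e-07) = 37.55 Ω
R_total = R_1 + R_2 + R_3 = 41.0 Ω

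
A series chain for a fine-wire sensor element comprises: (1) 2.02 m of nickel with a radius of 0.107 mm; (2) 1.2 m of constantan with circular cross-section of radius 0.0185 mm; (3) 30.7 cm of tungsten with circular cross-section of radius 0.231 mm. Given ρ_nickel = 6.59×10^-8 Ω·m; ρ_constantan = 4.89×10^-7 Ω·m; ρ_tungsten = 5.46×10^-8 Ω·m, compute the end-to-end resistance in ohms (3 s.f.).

550 Ω

Seg 1: A = πr² = π(1.0700e-04 m)² = 3.597e-08 m²
R_1 = (6.59×10^-8)(2.02)/(3.597e-08) = 3.701 Ω
Seg 2: A = πr² = π(1.8500e-05 m)² = 1.075e-09 m²
R_2 = (4.89×10^-7)(1.2)/(1.075e-09) = 545.8 Ω
Seg 3: A = πr² = π(2.3100e-04 m)² = 1.676e-07 m²
R_3 = (5.46×10^-8)(0.307)/(1.676e-07) = 0.09999 Ω
R_total = R_1 + R_2 + R_3 = 550 Ω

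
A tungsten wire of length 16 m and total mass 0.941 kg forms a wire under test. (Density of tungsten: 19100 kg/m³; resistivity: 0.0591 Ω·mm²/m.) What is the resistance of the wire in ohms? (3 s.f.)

ρ = 0.0591 Ω·mm²/m = 5.91×10^-8 Ω·m
A = m/(density·L) = 0.941/(19100×16) = 3.0792e-06 m²
R = ρL/A = (5.91×10^-8)(16)/(3.0792e-06) = 0.307 Ω

0.307 Ω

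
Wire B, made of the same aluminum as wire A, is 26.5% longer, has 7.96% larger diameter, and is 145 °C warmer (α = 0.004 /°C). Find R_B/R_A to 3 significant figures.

R ∝ ρL/d² with ρ ∝ (1+αΔT), so R_B/R_A = (1 + 26.5/100) × (1 + 7.96/100)⁻² × (1 + 0.004×145)
= 1.265 × 0.858 × 1.58 = 1.71

1.71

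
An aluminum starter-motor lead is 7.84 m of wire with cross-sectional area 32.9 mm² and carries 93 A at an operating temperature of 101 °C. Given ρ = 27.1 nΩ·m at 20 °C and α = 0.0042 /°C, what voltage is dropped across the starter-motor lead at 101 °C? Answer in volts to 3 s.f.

ρ = 27.1 nΩ·m = 2.71×10^-8 Ω·m
A = 32.9 mm² = 3.290e-05 m²
R₍20₎ = ρL/A = (2.71×10^-8)(7.84)/(3.290e-05) = 0.006458 Ω
R₍101₎ = R₍20₎(1 + αΔT) = 0.006458 × (1 + 0.0042×81) = 0.008655 Ω
V = IR = 93 × 0.008655 = 0.805 V

0.805 V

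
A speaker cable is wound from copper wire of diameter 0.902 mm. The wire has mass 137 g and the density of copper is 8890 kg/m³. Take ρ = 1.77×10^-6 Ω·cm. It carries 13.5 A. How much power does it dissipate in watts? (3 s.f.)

ρ = 1.77×10^-6 Ω·cm = 1.77×10^-8 Ω·m
A = π(d/2)² = π(4.5100e-04 m)² = 6.3900e-07 m²
L = m/(density·A) = 0.137/(8890×6.3900e-07) = 24.12 m
R = ρL/A = (1.77×10^-8)(24.12)/(6.3900e-07) = 0.668 Ω
P = I²R = (13.5)² × 0.668 = 122 W

122 W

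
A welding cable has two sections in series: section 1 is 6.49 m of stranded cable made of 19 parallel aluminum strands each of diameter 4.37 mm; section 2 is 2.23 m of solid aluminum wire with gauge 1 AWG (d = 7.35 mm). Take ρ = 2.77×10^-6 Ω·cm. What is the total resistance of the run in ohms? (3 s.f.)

ρ = 2.77×10^-6 Ω·cm = 2.77×10^-8 Ω·m
Section 1: A_strand = π(2.1850e-03)² = 1.500e-05 m²; R₁ = ρL/(N·A_s) = (2.77×10^-8)(6.49)/(19×1.500e-05) = 6.308×10^-4 Ω
Section 2: A = π(7.35/2 mm)² = π(3.6750e-03 m)² = 4.243e-05 m²
R₂ = (2.77×10^-8)(2.23)/(4.243e-05) = 0.001456 Ω
R = R₁ + R₂ = 0.00209 Ω

0.00209 Ω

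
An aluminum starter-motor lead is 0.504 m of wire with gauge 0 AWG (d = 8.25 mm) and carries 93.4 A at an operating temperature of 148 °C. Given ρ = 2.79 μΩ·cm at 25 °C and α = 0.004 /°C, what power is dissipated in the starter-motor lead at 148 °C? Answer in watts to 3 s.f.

ρ = 2.79 μΩ·cm = 2.79×10^-8 Ω·m
A = π(8.25/2 mm)² = π(4.1250e-03 m)² = 5.346e-05 m²
R₍25₎ = ρL/A = (2.79×10^-8)(0.504)/(5.346e-05) = 2.630×10^-4 Ω
R₍148₎ = R₍25₎(1 + αΔT) = 2.630×10^-4 × (1 + 0.004×123) = 3.925×10^-4 Ω
P = I²R = (93.4)² × 3.925×10^-4 = 3.42 W

3.42 W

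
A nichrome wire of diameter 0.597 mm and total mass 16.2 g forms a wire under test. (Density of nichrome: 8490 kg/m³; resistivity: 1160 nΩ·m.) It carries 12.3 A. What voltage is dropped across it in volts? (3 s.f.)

ρ = 1160 nΩ·m = 1.16×10^-6 Ω·m
A = π(d/2)² = π(2.9850e-04 m)² = 2.7992e-07 m²
L = m/(density·A) = 0.0162/(8490×2.7992e-07) = 6.817 m
R = ρL/A = (1.16×10^-6)(6.817)/(2.7992e-07) = 28.25 Ω
V = IR = 12.3 × 28.25 = 347 V

347 V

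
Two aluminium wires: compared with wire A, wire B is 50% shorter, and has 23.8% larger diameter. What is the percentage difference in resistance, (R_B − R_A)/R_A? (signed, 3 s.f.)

R ∝ L/d², so R_B/R_A = (1 − 50/100) × (1 + 23.8/100)⁻²
= 0.5 × 0.6525 = 0.3262
(R_B − R_A)/R_A = 0.3262 − 1 = -67.4%

-67.4%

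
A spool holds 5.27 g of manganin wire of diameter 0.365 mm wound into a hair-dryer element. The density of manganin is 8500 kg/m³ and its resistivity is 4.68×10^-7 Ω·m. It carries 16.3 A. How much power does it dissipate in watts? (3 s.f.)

A = π(d/2)² = π(1.8250e-04 m)² = 1.0463e-07 m²
L = m/(density·A) = 0.00527/(8500×1.0463e-07) = 5.925 m
R = ρL/A = (4.68×10^-7)(5.925)/(1.0463e-07) = 26.5 Ω
P = I²R = (16.3)² × 26.5 = 7040 W

7040 W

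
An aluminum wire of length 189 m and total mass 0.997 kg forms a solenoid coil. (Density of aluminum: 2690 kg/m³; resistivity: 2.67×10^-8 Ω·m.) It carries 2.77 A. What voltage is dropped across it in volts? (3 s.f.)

7.13 V

A = m/(density·L) = 0.997/(2690×189) = 1.9610e-06 m²
R = ρL/A = (2.67×10^-8)(189)/(1.9610e-06) = 2.573 Ω
V = IR = 2.77 × 2.573 = 7.13 V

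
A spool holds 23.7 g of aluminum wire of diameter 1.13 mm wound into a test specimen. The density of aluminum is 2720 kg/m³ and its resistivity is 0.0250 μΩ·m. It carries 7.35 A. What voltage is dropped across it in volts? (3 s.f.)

1.59 V

ρ = 0.0250 μΩ·m = 2.50×10^-8 Ω·m
A = π(d/2)² = π(5.6500e-04 m)² = 1.0029e-06 m²
L = m/(density·A) = 0.0237/(2720×1.0029e-06) = 8.688 m
R = ρL/A = (2.50×10^-8)(8.688)/(1.0029e-06) = 0.2166 Ω
V = IR = 7.35 × 0.2166 = 1.59 V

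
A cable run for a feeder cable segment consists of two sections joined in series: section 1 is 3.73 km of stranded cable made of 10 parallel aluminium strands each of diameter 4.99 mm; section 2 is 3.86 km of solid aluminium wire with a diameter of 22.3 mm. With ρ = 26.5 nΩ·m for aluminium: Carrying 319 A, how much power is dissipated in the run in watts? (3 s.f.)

ρ = 26.5 nΩ·m = 2.65×10^-8 Ω·m
Section 1: A_strand = π(2.4950e-03)² = 1.956e-05 m²; R₁ = ρL/(N·A_s) = (2.65×10^-8)(3730)/(10×1.956e-05) = 0.5054 Ω
Section 2: A = π(d/2)² = π(1.1150e-02 m)² = 3.906e-04 m²
R₂ = (2.65×10^-8)(3860)/(3.906e-04) = 0.2619 Ω
R = R₁ + R₂ = 0.7673 Ω
P = I²R = (319)² × 0.7673 = 78100 W

78100 W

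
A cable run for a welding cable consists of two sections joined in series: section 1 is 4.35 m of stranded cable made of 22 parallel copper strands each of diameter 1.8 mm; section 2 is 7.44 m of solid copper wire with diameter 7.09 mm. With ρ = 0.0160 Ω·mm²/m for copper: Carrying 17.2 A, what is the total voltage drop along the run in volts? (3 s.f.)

ρ = 0.0160 Ω·mm²/m = 1.60×10^-8 Ω·m
Section 1: A_strand = π(9.0000e-04)² = 2.545e-06 m²; R₁ = ρL/(N·A_s) = (1.60×10^-8)(4.35)/(22×2.545e-06) = 0.001243 Ω
Section 2: A = π(d/2)² = π(3.5450e-03 m)² = 3.948e-05 m²
R₂ = (1.60×10^-8)(7.44)/(3.948e-05) = 0.003015 Ω
R = R₁ + R₂ = 0.004258 Ω
V = IR = 17.2 × 0.004258 = 0.0732 V

0.0732 V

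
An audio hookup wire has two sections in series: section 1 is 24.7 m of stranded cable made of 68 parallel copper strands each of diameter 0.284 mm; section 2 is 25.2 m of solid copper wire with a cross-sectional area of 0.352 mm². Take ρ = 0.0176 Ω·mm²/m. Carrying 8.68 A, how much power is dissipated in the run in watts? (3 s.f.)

103 W

ρ = 0.0176 Ω·mm²/m = 1.76×10^-8 Ω·m
Section 1: A_strand = π(1.4200e-04)² = 6.335e-08 m²; R₁ = ρL/(N·A_s) = (1.76×10^-8)(24.7)/(68×6.335e-08) = 0.1009 Ω
Section 2: A = 0.352 mm² = 3.520e-07 m²
R₂ = (1.76×10^-8)(25.2)/(3.520e-07) = 1.26 Ω
R = R₁ + R₂ = 1.361 Ω
P = I²R = (8.68)² × 1.361 = 103 W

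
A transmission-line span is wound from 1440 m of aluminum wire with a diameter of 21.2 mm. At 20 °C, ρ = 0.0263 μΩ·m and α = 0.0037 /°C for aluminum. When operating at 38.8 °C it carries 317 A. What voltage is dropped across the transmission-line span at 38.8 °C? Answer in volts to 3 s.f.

ρ = 0.0263 μΩ·m = 2.63×10^-8 Ω·m
A = π(d/2)² = π(1.0600e-02 m)² = 3.530e-04 m²
R₍20₎ = ρL/A = (2.63×10^-8)(1440)/(3.530e-04) = 0.1073 Ω
R₍38.8₎ = R₍20₎(1 + αΔT) = 0.1073 × (1 + 0.0037×18.8) = 0.1148 Ω
V = IR = 317 × 0.1148 = 36.4 V

36.4 V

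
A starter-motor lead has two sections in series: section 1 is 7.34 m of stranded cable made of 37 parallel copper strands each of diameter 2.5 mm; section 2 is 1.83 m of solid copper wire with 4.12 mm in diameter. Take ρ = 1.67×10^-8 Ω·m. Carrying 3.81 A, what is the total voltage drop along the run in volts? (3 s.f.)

Section 1: A_strand = π(1.2500e-03)² = 4.909e-06 m²; R₁ = ρL/(N·A_s) = (1.67×10^-8)(7.34)/(37×4.909e-06) = 6.749×10^-4 Ω
Section 2: A = π(d/2)² = π(2.0600e-03 m)² = 1.333e-05 m²
R₂ = (1.67×10^-8)(1.83)/(1.333e-05) = 0.002292 Ω
R = R₁ + R₂ = 0.002967 Ω
V = IR = 3.81 × 0.002967 = 0.0113 V

0.0113 V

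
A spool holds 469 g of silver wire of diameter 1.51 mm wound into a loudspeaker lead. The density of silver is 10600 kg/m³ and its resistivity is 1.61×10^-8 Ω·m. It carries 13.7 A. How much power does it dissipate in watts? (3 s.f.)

41.7 W

A = π(d/2)² = π(7.5500e-04 m)² = 1.7908e-06 m²
L = m/(density·A) = 0.469/(10600×1.7908e-06) = 24.71 m
R = ρL/A = (1.61×10^-8)(24.71)/(1.7908e-06) = 0.2221 Ω
P = I²R = (13.7)² × 0.2221 = 41.7 W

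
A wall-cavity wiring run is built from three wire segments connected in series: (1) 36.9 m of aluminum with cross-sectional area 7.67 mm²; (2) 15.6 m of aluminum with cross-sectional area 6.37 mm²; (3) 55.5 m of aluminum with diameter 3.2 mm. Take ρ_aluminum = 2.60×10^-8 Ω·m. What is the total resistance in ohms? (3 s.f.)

Seg 1: A = 7.67 mm² = 7.670e-06 m²
R_1 = (2.60×10^-8)(36.9)/(7.670e-06) = 0.1251 Ω
Seg 2: A = 6.37 mm² = 6.370e-06 m²
R_2 = (2.60×10^-8)(15.6)/(6.370e-06) = 0.06367 Ω
Seg 3: A = π(d/2)² = π(1.6000e-03 m)² = 8.042e-06 m²
R_3 = (2.60×10^-8)(55.5)/(8.042e-06) = 0.1794 Ω
R_total = R_1 + R_2 + R_3 = 0.368 Ω

0.368 Ω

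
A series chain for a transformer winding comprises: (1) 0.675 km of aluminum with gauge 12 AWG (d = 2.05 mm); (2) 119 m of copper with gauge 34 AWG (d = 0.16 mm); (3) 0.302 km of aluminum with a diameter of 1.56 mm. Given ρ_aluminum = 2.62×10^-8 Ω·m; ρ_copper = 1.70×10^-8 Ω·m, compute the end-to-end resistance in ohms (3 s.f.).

Seg 1: A = π(2.05/2 mm)² = π(1.0250e-03 m)² = 3.301e-06 m²
R_1 = (2.62×10^-8)(675)/(3.301e-06) = 5.358 Ω
Seg 2: A = π(0.16/2 mm)² = π(8.0000e-05 m)² = 2.011e-08 m²
R_2 = (1.70×10^-8)(119)/(2.011e-08) = 100.6 Ω
Seg 3: A = π(d/2)² = π(7.8000e-04 m)² = 1.911e-06 m²
R_3 = (2.62×10^-8)(302)/(1.911e-06) = 4.14 Ω
R_total = R_1 + R_2 + R_3 = 110 Ω

110 Ω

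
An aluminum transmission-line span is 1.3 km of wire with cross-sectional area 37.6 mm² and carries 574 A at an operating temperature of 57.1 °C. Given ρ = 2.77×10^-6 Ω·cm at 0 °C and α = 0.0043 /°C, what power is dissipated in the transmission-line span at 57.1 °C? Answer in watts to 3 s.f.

3.93×10^5 W

ρ = 2.77×10^-6 Ω·cm = 2.77×10^-8 Ω·m
A = 37.6 mm² = 3.760e-05 m²
R₍0₎ = ρL/A = (2.77×10^-8)(1300)/(3.760e-05) = 0.9577 Ω
R₍57.1₎ = R₍0₎(1 + αΔT) = 0.9577 × (1 + 0.0043×57.1) = 1.193 Ω
P = I²R = (574)² × 1.193 = 3.93×10^5 W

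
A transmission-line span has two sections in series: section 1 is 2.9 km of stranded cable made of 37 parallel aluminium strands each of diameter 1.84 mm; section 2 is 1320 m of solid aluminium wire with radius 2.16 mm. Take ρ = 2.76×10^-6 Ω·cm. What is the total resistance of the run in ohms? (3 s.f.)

3.30 Ω

ρ = 2.76×10^-6 Ω·cm = 2.76×10^-8 Ω·m
Section 1: A_strand = π(9.2000e-04)² = 2.659e-06 m²; R₁ = ρL/(N·A_s) = (2.76×10^-8)(2900)/(37×2.659e-06) = 0.8135 Ω
Section 2: A = πr² = π(2.1600e-03 m)² = 1.466e-05 m²
R₂ = (2.76×10^-8)(1320)/(1.466e-05) = 2.486 Ω
R = R₁ + R₂ = 3.30 Ω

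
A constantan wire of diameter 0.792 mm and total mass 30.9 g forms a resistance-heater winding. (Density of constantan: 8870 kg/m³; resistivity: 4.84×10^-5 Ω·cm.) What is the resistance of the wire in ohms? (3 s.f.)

6.95 Ω

ρ = 4.84×10^-5 Ω·cm = 4.84×10^-7 Ω·m
A = π(d/2)² = π(3.9600e-04 m)² = 4.9265e-07 m²
L = m/(density·A) = 0.0309/(8870×4.9265e-07) = 7.071 m
R = ρL/A = (4.84×10^-7)(7.071)/(4.9265e-07) = 6.95 Ω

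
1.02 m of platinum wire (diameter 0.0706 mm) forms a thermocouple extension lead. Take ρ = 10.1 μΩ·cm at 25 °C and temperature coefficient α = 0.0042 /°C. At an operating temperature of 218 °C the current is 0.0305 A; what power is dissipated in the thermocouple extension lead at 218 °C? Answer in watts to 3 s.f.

ρ = 10.1 μΩ·cm = 1.01×10^-7 Ω·m
A = π(d/2)² = π(3.5300e-05 m)² = 3.915e-09 m²
R₍25₎ = ρL/A = (1.01×10^-7)(1.02)/(3.915e-09) = 26.32 Ω
R₍218₎ = R₍25₎(1 + αΔT) = 26.32 × (1 + 0.0042×193) = 47.65 Ω
P = I²R = (0.0305)² × 47.65 = 0.0443 W

0.0443 W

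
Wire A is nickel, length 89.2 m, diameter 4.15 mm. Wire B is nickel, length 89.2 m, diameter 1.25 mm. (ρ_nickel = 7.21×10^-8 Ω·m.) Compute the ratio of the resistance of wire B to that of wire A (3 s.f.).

11.0

R ∝ ρL/d², so R_B/R_A = (d_A/d_B)²
= (4.15/1.25)² = 11.0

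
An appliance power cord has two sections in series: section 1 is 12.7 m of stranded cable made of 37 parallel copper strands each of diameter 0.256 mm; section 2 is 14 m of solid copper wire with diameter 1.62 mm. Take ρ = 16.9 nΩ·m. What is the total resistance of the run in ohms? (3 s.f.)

ρ = 16.9 nΩ·m = 1.69×10^-8 Ω·m
Section 1: A_strand = π(1.2800e-04)² = 5.147e-08 m²; R₁ = ρL/(N·A_s) = (1.69×10^-8)(12.7)/(37×5.147e-08) = 0.1127 Ω
Section 2: A = π(d/2)² = π(8.1000e-04 m)² = 2.061e-06 m²
R₂ = (1.69×10^-8)(14)/(2.061e-06) = 0.1148 Ω
R = R₁ + R₂ = 0.227 Ω

0.227 Ω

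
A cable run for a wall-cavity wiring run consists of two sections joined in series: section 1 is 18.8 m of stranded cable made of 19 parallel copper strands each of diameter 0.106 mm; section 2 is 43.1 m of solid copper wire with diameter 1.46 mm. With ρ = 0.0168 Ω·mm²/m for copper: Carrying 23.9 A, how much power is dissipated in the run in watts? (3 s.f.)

ρ = 0.0168 Ω·mm²/m = 1.68×10^-8 Ω·m
Section 1: A_strand = π(5.3000e-05)² = 8.825e-09 m²; R₁ = ρL/(N·A_s) = (1.68×10^-8)(18.8)/(19×8.825e-09) = 1.884 Ω
Section 2: A = π(d/2)² = π(7.3000e-04 m)² = 1.674e-06 m²
R₂ = (1.68×10^-8)(43.1)/(1.674e-06) = 0.4325 Ω
R = R₁ + R₂ = 2.316 Ω
P = I²R = (23.9)² × 2.316 = 1320 W

1320 W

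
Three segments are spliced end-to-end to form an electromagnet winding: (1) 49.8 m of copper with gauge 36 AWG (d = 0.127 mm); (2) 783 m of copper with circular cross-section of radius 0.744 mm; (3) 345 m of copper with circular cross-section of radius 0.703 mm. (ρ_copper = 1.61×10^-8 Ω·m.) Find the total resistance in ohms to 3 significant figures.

Seg 1: A = π(0.127/2 mm)² = π(6.3500e-05 m)² = 1.267e-08 m²
R_1 = (1.61×10^-8)(49.8)/(1.267e-08) = 63.29 Ω
Seg 2: A = πr² = π(7.4400e-04 m)² = 1.739e-06 m²
R_2 = (1.61×10^-8)(783)/(1.739e-06) = 7.249 Ω
Seg 3: A = πr² = π(7.0300e-04 m)² = 1.553e-06 m²
R_3 = (1.61×10^-8)(345)/(1.553e-06) = 3.578 Ω
R_total = R_1 + R_2 + R_3 = 74.1 Ω

74.1 Ω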